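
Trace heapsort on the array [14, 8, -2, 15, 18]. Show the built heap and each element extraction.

Build heap: [18, 15, -2, 14, 8]
Extract 18: [15, 14, -2, 8, 18]
Extract 15: [14, 8, -2, 15, 18]
Extract 14: [8, -2, 14, 15, 18]
Extract 8: [-2, 8, 14, 15, 18]


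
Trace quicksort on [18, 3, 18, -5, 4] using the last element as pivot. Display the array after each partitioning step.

Partition 1: pivot=4 at index 2 -> [3, -5, 4, 18, 18]
Partition 2: pivot=-5 at index 0 -> [-5, 3, 4, 18, 18]
Partition 3: pivot=18 at index 4 -> [-5, 3, 4, 18, 18]


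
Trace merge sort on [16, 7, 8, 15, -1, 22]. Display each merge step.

Divide and conquer:
  Merge [7] + [8] -> [7, 8]
  Merge [16] + [7, 8] -> [7, 8, 16]
  Merge [-1] + [22] -> [-1, 22]
  Merge [15] + [-1, 22] -> [-1, 15, 22]
  Merge [7, 8, 16] + [-1, 15, 22] -> [-1, 7, 8, 15, 16, 22]


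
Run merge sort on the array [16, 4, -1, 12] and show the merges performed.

Divide and conquer:
  Merge [16] + [4] -> [4, 16]
  Merge [-1] + [12] -> [-1, 12]
  Merge [4, 16] + [-1, 12] -> [-1, 4, 12, 16]


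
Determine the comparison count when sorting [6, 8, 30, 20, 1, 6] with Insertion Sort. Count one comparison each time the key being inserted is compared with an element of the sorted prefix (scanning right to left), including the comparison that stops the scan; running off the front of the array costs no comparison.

Insert 8: 6 <= 8 (stop) = 1 comparison(s) -> [6, 8, 30, 20, 1, 6]
Insert 30: 8 <= 30 (stop) = 1 comparison(s) -> [6, 8, 30, 20, 1, 6]
Insert 20: 30 > 20 (shift), 8 <= 20 (stop) = 2 comparison(s) -> [6, 8, 20, 30, 1, 6]
Insert 1: 30 > 1 (shift), 20 > 1 (shift), 8 > 1 (shift), 6 > 1 (shift), reached front = 4 comparison(s) -> [1, 6, 8, 20, 30, 6]
Insert 6: 30 > 6 (shift), 20 > 6 (shift), 8 > 6 (shift), 6 <= 6 (stop) = 4 comparison(s) -> [1, 6, 6, 8, 20, 30]
Total comparisons: 1 + 1 + 2 + 4 + 4 = 12


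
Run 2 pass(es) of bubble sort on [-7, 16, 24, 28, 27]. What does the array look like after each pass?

After pass 1: [-7, 16, 24, 27, 28] (1 swaps)
After pass 2: [-7, 16, 24, 27, 28] (0 swaps)
Total swaps: 1


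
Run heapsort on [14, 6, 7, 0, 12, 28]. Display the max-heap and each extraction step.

Build heap: [28, 12, 14, 0, 6, 7]
Extract 28: [14, 12, 7, 0, 6, 28]
Extract 14: [12, 6, 7, 0, 14, 28]
Extract 12: [7, 6, 0, 12, 14, 28]
Extract 7: [6, 0, 7, 12, 14, 28]
Extract 6: [0, 6, 7, 12, 14, 28]


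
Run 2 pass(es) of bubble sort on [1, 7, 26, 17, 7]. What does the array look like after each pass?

After pass 1: [1, 7, 17, 7, 26] (2 swaps)
After pass 2: [1, 7, 7, 17, 26] (1 swaps)
Total swaps: 3


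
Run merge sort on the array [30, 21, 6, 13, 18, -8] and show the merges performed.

Divide and conquer:
  Merge [21] + [6] -> [6, 21]
  Merge [30] + [6, 21] -> [6, 21, 30]
  Merge [18] + [-8] -> [-8, 18]
  Merge [13] + [-8, 18] -> [-8, 13, 18]
  Merge [6, 21, 30] + [-8, 13, 18] -> [-8, 6, 13, 18, 21, 30]


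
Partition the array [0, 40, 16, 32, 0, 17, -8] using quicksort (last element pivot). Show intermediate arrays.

Partition 1: pivot=-8 at index 0 -> [-8, 40, 16, 32, 0, 17, 0]
Partition 2: pivot=0 at index 2 -> [-8, 0, 0, 32, 40, 17, 16]
Partition 3: pivot=16 at index 3 -> [-8, 0, 0, 16, 40, 17, 32]
Partition 4: pivot=32 at index 5 -> [-8, 0, 0, 16, 17, 32, 40]


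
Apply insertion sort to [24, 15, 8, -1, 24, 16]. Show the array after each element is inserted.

First element 24 is already 'sorted'
Insert 15: shifted 1 elements -> [15, 24, 8, -1, 24, 16]
Insert 8: shifted 2 elements -> [8, 15, 24, -1, 24, 16]
Insert -1: shifted 3 elements -> [-1, 8, 15, 24, 24, 16]
Insert 24: shifted 0 elements -> [-1, 8, 15, 24, 24, 16]
Insert 16: shifted 2 elements -> [-1, 8, 15, 16, 24, 24]


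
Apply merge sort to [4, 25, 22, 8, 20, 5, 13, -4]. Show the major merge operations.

Divide and conquer:
  Merge [4] + [25] -> [4, 25]
  Merge [22] + [8] -> [8, 22]
  Merge [4, 25] + [8, 22] -> [4, 8, 22, 25]
  Merge [20] + [5] -> [5, 20]
  Merge [13] + [-4] -> [-4, 13]
  Merge [5, 20] + [-4, 13] -> [-4, 5, 13, 20]
  Merge [4, 8, 22, 25] + [-4, 5, 13, 20] -> [-4, 4, 5, 8, 13, 20, 22, 25]


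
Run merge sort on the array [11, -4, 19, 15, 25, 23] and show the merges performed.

Divide and conquer:
  Merge [-4] + [19] -> [-4, 19]
  Merge [11] + [-4, 19] -> [-4, 11, 19]
  Merge [25] + [23] -> [23, 25]
  Merge [15] + [23, 25] -> [15, 23, 25]
  Merge [-4, 11, 19] + [15, 23, 25] -> [-4, 11, 15, 19, 23, 25]


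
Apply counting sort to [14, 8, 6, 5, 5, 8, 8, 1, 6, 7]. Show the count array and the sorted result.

Count array: [0, 1, 0, 0, 0, 2, 2, 1, 3, 0, 0, 0, 0, 0, 1]
(count[i] = number of elements equal to i)
Cumulative count: [0, 1, 1, 1, 1, 3, 5, 6, 9, 9, 9, 9, 9, 9, 10]
Sorted: [1, 5, 5, 6, 6, 7, 8, 8, 8, 14]


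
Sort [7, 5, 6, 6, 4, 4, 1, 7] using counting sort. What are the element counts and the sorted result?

Count array: [0, 1, 0, 0, 2, 1, 2, 2]
(count[i] = number of elements equal to i)
Cumulative count: [0, 1, 1, 1, 3, 4, 6, 8]
Sorted: [1, 4, 4, 5, 6, 6, 7, 7]


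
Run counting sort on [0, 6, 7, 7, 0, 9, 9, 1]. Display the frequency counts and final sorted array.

Count array: [2, 1, 0, 0, 0, 0, 1, 2, 0, 2]
(count[i] = number of elements equal to i)
Cumulative count: [2, 3, 3, 3, 3, 3, 4, 6, 6, 8]
Sorted: [0, 0, 1, 6, 7, 7, 9, 9]


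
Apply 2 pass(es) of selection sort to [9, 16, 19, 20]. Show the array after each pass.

Pass 1: Select minimum 9 at index 0, swap -> [9, 16, 19, 20]
Pass 2: Select minimum 16 at index 1, swap -> [9, 16, 19, 20]


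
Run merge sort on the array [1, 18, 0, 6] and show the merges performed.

Divide and conquer:
  Merge [1] + [18] -> [1, 18]
  Merge [0] + [6] -> [0, 6]
  Merge [1, 18] + [0, 6] -> [0, 1, 6, 18]


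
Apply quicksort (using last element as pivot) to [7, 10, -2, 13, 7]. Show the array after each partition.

Partition 1: pivot=7 at index 2 -> [7, -2, 7, 13, 10]
Partition 2: pivot=-2 at index 0 -> [-2, 7, 7, 13, 10]
Partition 3: pivot=10 at index 3 -> [-2, 7, 7, 10, 13]


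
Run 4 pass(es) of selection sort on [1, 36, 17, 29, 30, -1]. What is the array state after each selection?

Pass 1: Select minimum -1 at index 5, swap -> [-1, 36, 17, 29, 30, 1]
Pass 2: Select minimum 1 at index 5, swap -> [-1, 1, 17, 29, 30, 36]
Pass 3: Select minimum 17 at index 2, swap -> [-1, 1, 17, 29, 30, 36]
Pass 4: Select minimum 29 at index 3, swap -> [-1, 1, 17, 29, 30, 36]


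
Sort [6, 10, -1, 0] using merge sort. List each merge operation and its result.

Divide and conquer:
  Merge [6] + [10] -> [6, 10]
  Merge [-1] + [0] -> [-1, 0]
  Merge [6, 10] + [-1, 0] -> [-1, 0, 6, 10]


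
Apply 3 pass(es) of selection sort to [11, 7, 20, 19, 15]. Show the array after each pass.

Pass 1: Select minimum 7 at index 1, swap -> [7, 11, 20, 19, 15]
Pass 2: Select minimum 11 at index 1, swap -> [7, 11, 20, 19, 15]
Pass 3: Select minimum 15 at index 4, swap -> [7, 11, 15, 19, 20]


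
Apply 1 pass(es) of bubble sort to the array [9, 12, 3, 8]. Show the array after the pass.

After pass 1: [9, 3, 8, 12] (2 swaps)
Total swaps: 2


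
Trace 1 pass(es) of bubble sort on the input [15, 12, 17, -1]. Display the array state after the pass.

After pass 1: [12, 15, -1, 17] (2 swaps)
Total swaps: 2


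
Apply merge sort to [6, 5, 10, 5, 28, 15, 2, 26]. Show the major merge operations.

Divide and conquer:
  Merge [6] + [5] -> [5, 6]
  Merge [10] + [5] -> [5, 10]
  Merge [5, 6] + [5, 10] -> [5, 5, 6, 10]
  Merge [28] + [15] -> [15, 28]
  Merge [2] + [26] -> [2, 26]
  Merge [15, 28] + [2, 26] -> [2, 15, 26, 28]
  Merge [5, 5, 6, 10] + [2, 15, 26, 28] -> [2, 5, 5, 6, 10, 15, 26, 28]


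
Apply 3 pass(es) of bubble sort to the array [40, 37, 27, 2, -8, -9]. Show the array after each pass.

After pass 1: [37, 27, 2, -8, -9, 40] (5 swaps)
After pass 2: [27, 2, -8, -9, 37, 40] (4 swaps)
After pass 3: [2, -8, -9, 27, 37, 40] (3 swaps)
Total swaps: 12


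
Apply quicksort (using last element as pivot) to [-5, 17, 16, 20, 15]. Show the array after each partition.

Partition 1: pivot=15 at index 1 -> [-5, 15, 16, 20, 17]
Partition 2: pivot=17 at index 3 -> [-5, 15, 16, 17, 20]


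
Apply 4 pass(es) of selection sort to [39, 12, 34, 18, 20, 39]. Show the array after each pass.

Pass 1: Select minimum 12 at index 1, swap -> [12, 39, 34, 18, 20, 39]
Pass 2: Select minimum 18 at index 3, swap -> [12, 18, 34, 39, 20, 39]
Pass 3: Select minimum 20 at index 4, swap -> [12, 18, 20, 39, 34, 39]
Pass 4: Select minimum 34 at index 4, swap -> [12, 18, 20, 34, 39, 39]


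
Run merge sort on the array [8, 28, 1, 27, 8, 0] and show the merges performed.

Divide and conquer:
  Merge [28] + [1] -> [1, 28]
  Merge [8] + [1, 28] -> [1, 8, 28]
  Merge [8] + [0] -> [0, 8]
  Merge [27] + [0, 8] -> [0, 8, 27]
  Merge [1, 8, 28] + [0, 8, 27] -> [0, 1, 8, 8, 27, 28]


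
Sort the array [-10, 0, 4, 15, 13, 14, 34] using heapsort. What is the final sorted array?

Build heap: [34, 15, 14, 0, 13, -10, 4]
Extract 34: [15, 13, 14, 0, 4, -10, 34]
Extract 15: [14, 13, -10, 0, 4, 15, 34]
Extract 14: [13, 4, -10, 0, 14, 15, 34]
Extract 13: [4, 0, -10, 13, 14, 15, 34]
Extract 4: [0, -10, 4, 13, 14, 15, 34]
Extract 0: [-10, 0, 4, 13, 14, 15, 34]


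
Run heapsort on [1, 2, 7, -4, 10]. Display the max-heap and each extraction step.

Build heap: [10, 2, 7, -4, 1]
Extract 10: [7, 2, 1, -4, 10]
Extract 7: [2, -4, 1, 7, 10]
Extract 2: [1, -4, 2, 7, 10]
Extract 1: [-4, 1, 2, 7, 10]


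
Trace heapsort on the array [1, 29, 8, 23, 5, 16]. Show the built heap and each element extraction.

Build heap: [29, 23, 16, 1, 5, 8]
Extract 29: [23, 8, 16, 1, 5, 29]
Extract 23: [16, 8, 5, 1, 23, 29]
Extract 16: [8, 1, 5, 16, 23, 29]
Extract 8: [5, 1, 8, 16, 23, 29]
Extract 5: [1, 5, 8, 16, 23, 29]


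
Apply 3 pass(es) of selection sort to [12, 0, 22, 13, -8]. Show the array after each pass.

Pass 1: Select minimum -8 at index 4, swap -> [-8, 0, 22, 13, 12]
Pass 2: Select minimum 0 at index 1, swap -> [-8, 0, 22, 13, 12]
Pass 3: Select minimum 12 at index 4, swap -> [-8, 0, 12, 13, 22]


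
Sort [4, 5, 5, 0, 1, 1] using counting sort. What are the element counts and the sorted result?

Count array: [1, 2, 0, 0, 1, 2]
(count[i] = number of elements equal to i)
Cumulative count: [1, 3, 3, 3, 4, 6]
Sorted: [0, 1, 1, 4, 5, 5]


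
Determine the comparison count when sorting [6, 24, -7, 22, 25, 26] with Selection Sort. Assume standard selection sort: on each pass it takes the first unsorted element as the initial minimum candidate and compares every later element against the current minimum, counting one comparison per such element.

Pass 1: scan indices 1..5 for the minimum = 5 comparison(s); min is -7, place at index 0 -> [-7, 24, 6, 22, 25, 26]
Pass 2: scan indices 2..5 for the minimum = 4 comparison(s); min is 6, place at index 1 -> [-7, 6, 24, 22, 25, 26]
Pass 3: scan indices 3..5 for the minimum = 3 comparison(s); min is 22, place at index 2 -> [-7, 6, 22, 24, 25, 26]
Pass 4: scan indices 4..5 for the minimum = 2 comparison(s); min is 24, place at index 3 -> [-7, 6, 22, 24, 25, 26]
Pass 5: scan indices 5..5 for the minimum = 1 comparison(s); min is 25, place at index 4 -> [-7, 6, 22, 24, 25, 26]
Selection sort always scans the whole unsorted suffix, so the count is (n-1) + (n-2) + ... + 1 = n(n-1)/2 = 6*5/2 = 15 regardless of the input order.
Total comparisons: 5 + 4 + 3 + 2 + 1 = 15


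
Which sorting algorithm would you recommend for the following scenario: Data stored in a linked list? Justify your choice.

Best choice: Merge sort
Reason: Merge sort doesn't require random access; can be done in O(1) extra space for linked lists


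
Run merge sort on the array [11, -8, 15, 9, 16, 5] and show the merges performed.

Divide and conquer:
  Merge [-8] + [15] -> [-8, 15]
  Merge [11] + [-8, 15] -> [-8, 11, 15]
  Merge [16] + [5] -> [5, 16]
  Merge [9] + [5, 16] -> [5, 9, 16]
  Merge [-8, 11, 15] + [5, 9, 16] -> [-8, 5, 9, 11, 15, 16]


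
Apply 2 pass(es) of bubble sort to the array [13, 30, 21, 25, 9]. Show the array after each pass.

After pass 1: [13, 21, 25, 9, 30] (3 swaps)
After pass 2: [13, 21, 9, 25, 30] (1 swaps)
Total swaps: 4


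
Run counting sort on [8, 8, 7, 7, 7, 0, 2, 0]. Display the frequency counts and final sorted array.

Count array: [2, 0, 1, 0, 0, 0, 0, 3, 2]
(count[i] = number of elements equal to i)
Cumulative count: [2, 2, 3, 3, 3, 3, 3, 6, 8]
Sorted: [0, 0, 2, 7, 7, 7, 8, 8]


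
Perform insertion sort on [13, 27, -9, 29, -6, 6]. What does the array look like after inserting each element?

First element 13 is already 'sorted'
Insert 27: shifted 0 elements -> [13, 27, -9, 29, -6, 6]
Insert -9: shifted 2 elements -> [-9, 13, 27, 29, -6, 6]
Insert 29: shifted 0 elements -> [-9, 13, 27, 29, -6, 6]
Insert -6: shifted 3 elements -> [-9, -6, 13, 27, 29, 6]
Insert 6: shifted 3 elements -> [-9, -6, 6, 13, 27, 29]


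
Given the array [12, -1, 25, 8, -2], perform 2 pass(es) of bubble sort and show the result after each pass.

After pass 1: [-1, 12, 8, -2, 25] (3 swaps)
After pass 2: [-1, 8, -2, 12, 25] (2 swaps)
Total swaps: 5


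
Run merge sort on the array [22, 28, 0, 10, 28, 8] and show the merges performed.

Divide and conquer:
  Merge [28] + [0] -> [0, 28]
  Merge [22] + [0, 28] -> [0, 22, 28]
  Merge [28] + [8] -> [8, 28]
  Merge [10] + [8, 28] -> [8, 10, 28]
  Merge [0, 22, 28] + [8, 10, 28] -> [0, 8, 10, 22, 28, 28]


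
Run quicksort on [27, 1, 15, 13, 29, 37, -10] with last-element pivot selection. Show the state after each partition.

Partition 1: pivot=-10 at index 0 -> [-10, 1, 15, 13, 29, 37, 27]
Partition 2: pivot=27 at index 4 -> [-10, 1, 15, 13, 27, 37, 29]
Partition 3: pivot=13 at index 2 -> [-10, 1, 13, 15, 27, 37, 29]
Partition 4: pivot=29 at index 5 -> [-10, 1, 13, 15, 27, 29, 37]


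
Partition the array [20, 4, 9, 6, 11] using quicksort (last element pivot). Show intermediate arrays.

Partition 1: pivot=11 at index 3 -> [4, 9, 6, 11, 20]
Partition 2: pivot=6 at index 1 -> [4, 6, 9, 11, 20]


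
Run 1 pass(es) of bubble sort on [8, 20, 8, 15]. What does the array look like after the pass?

After pass 1: [8, 8, 15, 20] (2 swaps)
Total swaps: 2


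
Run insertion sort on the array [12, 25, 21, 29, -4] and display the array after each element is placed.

First element 12 is already 'sorted'
Insert 25: shifted 0 elements -> [12, 25, 21, 29, -4]
Insert 21: shifted 1 elements -> [12, 21, 25, 29, -4]
Insert 29: shifted 0 elements -> [12, 21, 25, 29, -4]
Insert -4: shifted 4 elements -> [-4, 12, 21, 25, 29]


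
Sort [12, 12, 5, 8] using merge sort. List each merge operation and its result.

Divide and conquer:
  Merge [12] + [12] -> [12, 12]
  Merge [5] + [8] -> [5, 8]
  Merge [12, 12] + [5, 8] -> [5, 8, 12, 12]


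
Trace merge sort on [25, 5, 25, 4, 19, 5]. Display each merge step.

Divide and conquer:
  Merge [5] + [25] -> [5, 25]
  Merge [25] + [5, 25] -> [5, 25, 25]
  Merge [19] + [5] -> [5, 19]
  Merge [4] + [5, 19] -> [4, 5, 19]
  Merge [5, 25, 25] + [4, 5, 19] -> [4, 5, 5, 19, 25, 25]


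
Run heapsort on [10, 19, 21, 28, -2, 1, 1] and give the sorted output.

Build heap: [28, 19, 21, 10, -2, 1, 1]
Extract 28: [21, 19, 1, 10, -2, 1, 28]
Extract 21: [19, 10, 1, 1, -2, 21, 28]
Extract 19: [10, 1, 1, -2, 19, 21, 28]
Extract 10: [1, -2, 1, 10, 19, 21, 28]
Extract 1: [1, -2, 1, 10, 19, 21, 28]
Extract 1: [-2, 1, 1, 10, 19, 21, 28]


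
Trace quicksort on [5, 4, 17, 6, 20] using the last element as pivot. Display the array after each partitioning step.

Partition 1: pivot=20 at index 4 -> [5, 4, 17, 6, 20]
Partition 2: pivot=6 at index 2 -> [5, 4, 6, 17, 20]
Partition 3: pivot=4 at index 0 -> [4, 5, 6, 17, 20]


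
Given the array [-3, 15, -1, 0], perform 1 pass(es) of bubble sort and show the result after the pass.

After pass 1: [-3, -1, 0, 15] (2 swaps)
Total swaps: 2


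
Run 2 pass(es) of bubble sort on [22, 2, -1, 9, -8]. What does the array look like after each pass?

After pass 1: [2, -1, 9, -8, 22] (4 swaps)
After pass 2: [-1, 2, -8, 9, 22] (2 swaps)
Total swaps: 6


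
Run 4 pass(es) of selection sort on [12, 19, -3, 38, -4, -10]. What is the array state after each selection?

Pass 1: Select minimum -10 at index 5, swap -> [-10, 19, -3, 38, -4, 12]
Pass 2: Select minimum -4 at index 4, swap -> [-10, -4, -3, 38, 19, 12]
Pass 3: Select minimum -3 at index 2, swap -> [-10, -4, -3, 38, 19, 12]
Pass 4: Select minimum 12 at index 5, swap -> [-10, -4, -3, 12, 19, 38]


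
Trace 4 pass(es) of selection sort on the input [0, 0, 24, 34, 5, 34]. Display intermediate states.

Pass 1: Select minimum 0 at index 0, swap -> [0, 0, 24, 34, 5, 34]
Pass 2: Select minimum 0 at index 1, swap -> [0, 0, 24, 34, 5, 34]
Pass 3: Select minimum 5 at index 4, swap -> [0, 0, 5, 34, 24, 34]
Pass 4: Select minimum 24 at index 4, swap -> [0, 0, 5, 24, 34, 34]


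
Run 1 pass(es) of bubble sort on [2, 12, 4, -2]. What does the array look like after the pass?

After pass 1: [2, 4, -2, 12] (2 swaps)
Total swaps: 2


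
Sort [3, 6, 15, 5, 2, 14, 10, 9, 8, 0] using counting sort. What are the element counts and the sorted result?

Count array: [1, 0, 1, 1, 0, 1, 1, 0, 1, 1, 1, 0, 0, 0, 1, 1]
(count[i] = number of elements equal to i)
Cumulative count: [1, 1, 2, 3, 3, 4, 5, 5, 6, 7, 8, 8, 8, 8, 9, 10]
Sorted: [0, 2, 3, 5, 6, 8, 9, 10, 14, 15]


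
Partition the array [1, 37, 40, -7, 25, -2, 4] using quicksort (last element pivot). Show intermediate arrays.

Partition 1: pivot=4 at index 3 -> [1, -7, -2, 4, 25, 40, 37]
Partition 2: pivot=-2 at index 1 -> [-7, -2, 1, 4, 25, 40, 37]
Partition 3: pivot=37 at index 5 -> [-7, -2, 1, 4, 25, 37, 40]


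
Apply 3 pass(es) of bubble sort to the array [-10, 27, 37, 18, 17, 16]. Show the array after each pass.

After pass 1: [-10, 27, 18, 17, 16, 37] (3 swaps)
After pass 2: [-10, 18, 17, 16, 27, 37] (3 swaps)
After pass 3: [-10, 17, 16, 18, 27, 37] (2 swaps)
Total swaps: 8


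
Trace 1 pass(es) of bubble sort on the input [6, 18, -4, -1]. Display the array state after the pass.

After pass 1: [6, -4, -1, 18] (2 swaps)
Total swaps: 2


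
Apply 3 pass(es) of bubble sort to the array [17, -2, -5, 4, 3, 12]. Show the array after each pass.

After pass 1: [-2, -5, 4, 3, 12, 17] (5 swaps)
After pass 2: [-5, -2, 3, 4, 12, 17] (2 swaps)
After pass 3: [-5, -2, 3, 4, 12, 17] (0 swaps)
Total swaps: 7


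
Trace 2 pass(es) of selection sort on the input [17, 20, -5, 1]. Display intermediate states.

Pass 1: Select minimum -5 at index 2, swap -> [-5, 20, 17, 1]
Pass 2: Select minimum 1 at index 3, swap -> [-5, 1, 17, 20]


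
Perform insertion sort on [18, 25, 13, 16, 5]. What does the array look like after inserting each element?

First element 18 is already 'sorted'
Insert 25: shifted 0 elements -> [18, 25, 13, 16, 5]
Insert 13: shifted 2 elements -> [13, 18, 25, 16, 5]
Insert 16: shifted 2 elements -> [13, 16, 18, 25, 5]
Insert 5: shifted 4 elements -> [5, 13, 16, 18, 25]


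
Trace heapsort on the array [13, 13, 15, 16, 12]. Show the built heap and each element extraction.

Build heap: [16, 13, 15, 13, 12]
Extract 16: [15, 13, 12, 13, 16]
Extract 15: [13, 13, 12, 15, 16]
Extract 13: [13, 12, 13, 15, 16]
Extract 13: [12, 13, 13, 15, 16]


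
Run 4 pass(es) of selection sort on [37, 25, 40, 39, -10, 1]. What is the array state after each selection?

Pass 1: Select minimum -10 at index 4, swap -> [-10, 25, 40, 39, 37, 1]
Pass 2: Select minimum 1 at index 5, swap -> [-10, 1, 40, 39, 37, 25]
Pass 3: Select minimum 25 at index 5, swap -> [-10, 1, 25, 39, 37, 40]
Pass 4: Select minimum 37 at index 4, swap -> [-10, 1, 25, 37, 39, 40]


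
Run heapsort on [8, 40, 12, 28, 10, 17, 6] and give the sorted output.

Build heap: [40, 28, 17, 8, 10, 12, 6]
Extract 40: [28, 10, 17, 8, 6, 12, 40]
Extract 28: [17, 10, 12, 8, 6, 28, 40]
Extract 17: [12, 10, 6, 8, 17, 28, 40]
Extract 12: [10, 8, 6, 12, 17, 28, 40]
Extract 10: [8, 6, 10, 12, 17, 28, 40]
Extract 8: [6, 8, 10, 12, 17, 28, 40]


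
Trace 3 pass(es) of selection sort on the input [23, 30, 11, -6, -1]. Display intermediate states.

Pass 1: Select minimum -6 at index 3, swap -> [-6, 30, 11, 23, -1]
Pass 2: Select minimum -1 at index 4, swap -> [-6, -1, 11, 23, 30]
Pass 3: Select minimum 11 at index 2, swap -> [-6, -1, 11, 23, 30]


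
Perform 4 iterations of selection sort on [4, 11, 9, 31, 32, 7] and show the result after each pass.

Pass 1: Select minimum 4 at index 0, swap -> [4, 11, 9, 31, 32, 7]
Pass 2: Select minimum 7 at index 5, swap -> [4, 7, 9, 31, 32, 11]
Pass 3: Select minimum 9 at index 2, swap -> [4, 7, 9, 31, 32, 11]
Pass 4: Select minimum 11 at index 5, swap -> [4, 7, 9, 11, 32, 31]


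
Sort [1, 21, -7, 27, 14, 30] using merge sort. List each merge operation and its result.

Divide and conquer:
  Merge [21] + [-7] -> [-7, 21]
  Merge [1] + [-7, 21] -> [-7, 1, 21]
  Merge [14] + [30] -> [14, 30]
  Merge [27] + [14, 30] -> [14, 27, 30]
  Merge [-7, 1, 21] + [14, 27, 30] -> [-7, 1, 14, 21, 27, 30]


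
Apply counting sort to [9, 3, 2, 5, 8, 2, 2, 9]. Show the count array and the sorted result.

Count array: [0, 0, 3, 1, 0, 1, 0, 0, 1, 2]
(count[i] = number of elements equal to i)
Cumulative count: [0, 0, 3, 4, 4, 5, 5, 5, 6, 8]
Sorted: [2, 2, 2, 3, 5, 8, 9, 9]


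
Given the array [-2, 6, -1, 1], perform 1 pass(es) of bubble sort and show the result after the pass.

After pass 1: [-2, -1, 1, 6] (2 swaps)
Total swaps: 2


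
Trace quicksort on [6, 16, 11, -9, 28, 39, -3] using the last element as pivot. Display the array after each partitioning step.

Partition 1: pivot=-3 at index 1 -> [-9, -3, 11, 6, 28, 39, 16]
Partition 2: pivot=16 at index 4 -> [-9, -3, 11, 6, 16, 39, 28]
Partition 3: pivot=6 at index 2 -> [-9, -3, 6, 11, 16, 39, 28]
Partition 4: pivot=28 at index 5 -> [-9, -3, 6, 11, 16, 28, 39]


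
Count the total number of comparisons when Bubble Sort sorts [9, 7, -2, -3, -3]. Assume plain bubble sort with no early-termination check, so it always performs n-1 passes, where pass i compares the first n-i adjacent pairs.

Pass 1: compare adjacent pairs (0,1)..(3,4) = 4 comparison(s), 4 swap(s) -> [7, -2, -3, -3, 9]
Pass 2: compare adjacent pairs (0,1)..(2,3) = 3 comparison(s), 3 swap(s) -> [-2, -3, -3, 7, 9]
Pass 3: compare adjacent pairs (0,1)..(1,2) = 2 comparison(s), 2 swap(s) -> [-3, -3, -2, 7, 9]
Pass 4: compare adjacent pairs (0,1)..(0,1) = 1 comparison(s), 0 swap(s) -> [-3, -3, -2, 7, 9]
Total comparisons: 4 + 3 + 2 + 1 = 10


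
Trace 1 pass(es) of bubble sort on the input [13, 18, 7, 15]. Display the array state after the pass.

After pass 1: [13, 7, 15, 18] (2 swaps)
Total swaps: 2


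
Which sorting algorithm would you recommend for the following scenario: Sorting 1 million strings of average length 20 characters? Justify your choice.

Best choice: MSD radix sort or Mergesort
Reason: MSD radix sort is a non-comparison sort that buckets the strings by successive character positions, running in time proportional to the total number of characters examined rather than O(n log n) string comparisons; mergesort is a stable O(n log n)-comparison alternative that works for arbitrary variable-length keys


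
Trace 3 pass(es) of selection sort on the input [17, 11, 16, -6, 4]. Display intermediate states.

Pass 1: Select minimum -6 at index 3, swap -> [-6, 11, 16, 17, 4]
Pass 2: Select minimum 4 at index 4, swap -> [-6, 4, 16, 17, 11]
Pass 3: Select minimum 11 at index 4, swap -> [-6, 4, 11, 17, 16]


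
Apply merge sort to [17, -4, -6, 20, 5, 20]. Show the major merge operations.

Divide and conquer:
  Merge [-4] + [-6] -> [-6, -4]
  Merge [17] + [-6, -4] -> [-6, -4, 17]
  Merge [5] + [20] -> [5, 20]
  Merge [20] + [5, 20] -> [5, 20, 20]
  Merge [-6, -4, 17] + [5, 20, 20] -> [-6, -4, 5, 17, 20, 20]


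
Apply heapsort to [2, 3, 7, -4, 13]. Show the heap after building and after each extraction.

Build heap: [13, 3, 7, -4, 2]
Extract 13: [7, 3, 2, -4, 13]
Extract 7: [3, -4, 2, 7, 13]
Extract 3: [2, -4, 3, 7, 13]
Extract 2: [-4, 2, 3, 7, 13]


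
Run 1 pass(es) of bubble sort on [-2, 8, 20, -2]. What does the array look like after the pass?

After pass 1: [-2, 8, -2, 20] (1 swaps)
Total swaps: 1


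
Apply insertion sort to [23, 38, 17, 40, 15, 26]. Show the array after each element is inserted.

First element 23 is already 'sorted'
Insert 38: shifted 0 elements -> [23, 38, 17, 40, 15, 26]
Insert 17: shifted 2 elements -> [17, 23, 38, 40, 15, 26]
Insert 40: shifted 0 elements -> [17, 23, 38, 40, 15, 26]
Insert 15: shifted 4 elements -> [15, 17, 23, 38, 40, 26]
Insert 26: shifted 2 elements -> [15, 17, 23, 26, 38, 40]


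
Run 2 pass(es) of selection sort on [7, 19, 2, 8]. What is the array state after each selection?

Pass 1: Select minimum 2 at index 2, swap -> [2, 19, 7, 8]
Pass 2: Select minimum 7 at index 2, swap -> [2, 7, 19, 8]


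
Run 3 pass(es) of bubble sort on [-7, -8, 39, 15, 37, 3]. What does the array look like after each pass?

After pass 1: [-8, -7, 15, 37, 3, 39] (4 swaps)
After pass 2: [-8, -7, 15, 3, 37, 39] (1 swaps)
After pass 3: [-8, -7, 3, 15, 37, 39] (1 swaps)
Total swaps: 6


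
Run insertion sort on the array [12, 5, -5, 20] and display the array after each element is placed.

First element 12 is already 'sorted'
Insert 5: shifted 1 elements -> [5, 12, -5, 20]
Insert -5: shifted 2 elements -> [-5, 5, 12, 20]
Insert 20: shifted 0 elements -> [-5, 5, 12, 20]


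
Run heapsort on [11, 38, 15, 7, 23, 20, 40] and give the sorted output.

Build heap: [40, 38, 20, 7, 23, 11, 15]
Extract 40: [38, 23, 20, 7, 15, 11, 40]
Extract 38: [23, 15, 20, 7, 11, 38, 40]
Extract 23: [20, 15, 11, 7, 23, 38, 40]
Extract 20: [15, 7, 11, 20, 23, 38, 40]
Extract 15: [11, 7, 15, 20, 23, 38, 40]
Extract 11: [7, 11, 15, 20, 23, 38, 40]


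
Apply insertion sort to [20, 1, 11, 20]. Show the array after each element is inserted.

First element 20 is already 'sorted'
Insert 1: shifted 1 elements -> [1, 20, 11, 20]
Insert 11: shifted 1 elements -> [1, 11, 20, 20]
Insert 20: shifted 0 elements -> [1, 11, 20, 20]


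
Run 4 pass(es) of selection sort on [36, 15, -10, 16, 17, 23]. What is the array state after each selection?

Pass 1: Select minimum -10 at index 2, swap -> [-10, 15, 36, 16, 17, 23]
Pass 2: Select minimum 15 at index 1, swap -> [-10, 15, 36, 16, 17, 23]
Pass 3: Select minimum 16 at index 3, swap -> [-10, 15, 16, 36, 17, 23]
Pass 4: Select minimum 17 at index 4, swap -> [-10, 15, 16, 17, 36, 23]


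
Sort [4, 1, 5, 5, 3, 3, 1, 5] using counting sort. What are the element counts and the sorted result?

Count array: [0, 2, 0, 2, 1, 3]
(count[i] = number of elements equal to i)
Cumulative count: [0, 2, 2, 4, 5, 8]
Sorted: [1, 1, 3, 3, 4, 5, 5, 5]


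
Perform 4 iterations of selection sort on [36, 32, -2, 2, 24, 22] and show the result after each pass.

Pass 1: Select minimum -2 at index 2, swap -> [-2, 32, 36, 2, 24, 22]
Pass 2: Select minimum 2 at index 3, swap -> [-2, 2, 36, 32, 24, 22]
Pass 3: Select minimum 22 at index 5, swap -> [-2, 2, 22, 32, 24, 36]
Pass 4: Select minimum 24 at index 4, swap -> [-2, 2, 22, 24, 32, 36]


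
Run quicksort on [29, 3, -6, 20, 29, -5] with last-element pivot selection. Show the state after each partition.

Partition 1: pivot=-5 at index 1 -> [-6, -5, 29, 20, 29, 3]
Partition 2: pivot=3 at index 2 -> [-6, -5, 3, 20, 29, 29]
Partition 3: pivot=29 at index 5 -> [-6, -5, 3, 20, 29, 29]
Partition 4: pivot=29 at index 4 -> [-6, -5, 3, 20, 29, 29]


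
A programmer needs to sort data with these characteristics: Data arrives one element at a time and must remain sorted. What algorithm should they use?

Best choice: Insertion sort
Reason: Insertion sort naturally handles online/streaming input by inserting each new element into sorted position


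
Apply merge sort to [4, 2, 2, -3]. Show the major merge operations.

Divide and conquer:
  Merge [4] + [2] -> [2, 4]
  Merge [2] + [-3] -> [-3, 2]
  Merge [2, 4] + [-3, 2] -> [-3, 2, 2, 4]


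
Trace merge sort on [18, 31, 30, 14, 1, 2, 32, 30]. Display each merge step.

Divide and conquer:
  Merge [18] + [31] -> [18, 31]
  Merge [30] + [14] -> [14, 30]
  Merge [18, 31] + [14, 30] -> [14, 18, 30, 31]
  Merge [1] + [2] -> [1, 2]
  Merge [32] + [30] -> [30, 32]
  Merge [1, 2] + [30, 32] -> [1, 2, 30, 32]
  Merge [14, 18, 30, 31] + [1, 2, 30, 32] -> [1, 2, 14, 18, 30, 30, 31, 32]


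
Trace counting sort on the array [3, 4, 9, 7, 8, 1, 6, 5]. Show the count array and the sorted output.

Count array: [0, 1, 0, 1, 1, 1, 1, 1, 1, 1]
(count[i] = number of elements equal to i)
Cumulative count: [0, 1, 1, 2, 3, 4, 5, 6, 7, 8]
Sorted: [1, 3, 4, 5, 6, 7, 8, 9]


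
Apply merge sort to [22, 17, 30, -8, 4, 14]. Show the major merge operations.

Divide and conquer:
  Merge [17] + [30] -> [17, 30]
  Merge [22] + [17, 30] -> [17, 22, 30]
  Merge [4] + [14] -> [4, 14]
  Merge [-8] + [4, 14] -> [-8, 4, 14]
  Merge [17, 22, 30] + [-8, 4, 14] -> [-8, 4, 14, 17, 22, 30]


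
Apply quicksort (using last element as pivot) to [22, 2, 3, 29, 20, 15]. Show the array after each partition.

Partition 1: pivot=15 at index 2 -> [2, 3, 15, 29, 20, 22]
Partition 2: pivot=3 at index 1 -> [2, 3, 15, 29, 20, 22]
Partition 3: pivot=22 at index 4 -> [2, 3, 15, 20, 22, 29]


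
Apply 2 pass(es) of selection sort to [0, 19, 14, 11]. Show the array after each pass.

Pass 1: Select minimum 0 at index 0, swap -> [0, 19, 14, 11]
Pass 2: Select minimum 11 at index 3, swap -> [0, 11, 14, 19]


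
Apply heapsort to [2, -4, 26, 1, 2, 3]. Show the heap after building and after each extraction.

Build heap: [26, 2, 3, 1, -4, 2]
Extract 26: [3, 2, 2, 1, -4, 26]
Extract 3: [2, 1, 2, -4, 3, 26]
Extract 2: [2, 1, -4, 2, 3, 26]
Extract 2: [1, -4, 2, 2, 3, 26]
Extract 1: [-4, 1, 2, 2, 3, 26]


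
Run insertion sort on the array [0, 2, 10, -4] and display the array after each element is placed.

First element 0 is already 'sorted'
Insert 2: shifted 0 elements -> [0, 2, 10, -4]
Insert 10: shifted 0 elements -> [0, 2, 10, -4]
Insert -4: shifted 3 elements -> [-4, 0, 2, 10]


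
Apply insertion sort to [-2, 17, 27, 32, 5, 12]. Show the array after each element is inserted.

First element -2 is already 'sorted'
Insert 17: shifted 0 elements -> [-2, 17, 27, 32, 5, 12]
Insert 27: shifted 0 elements -> [-2, 17, 27, 32, 5, 12]
Insert 32: shifted 0 elements -> [-2, 17, 27, 32, 5, 12]
Insert 5: shifted 3 elements -> [-2, 5, 17, 27, 32, 12]
Insert 12: shifted 3 elements -> [-2, 5, 12, 17, 27, 32]


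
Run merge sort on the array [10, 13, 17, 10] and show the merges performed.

Divide and conquer:
  Merge [10] + [13] -> [10, 13]
  Merge [17] + [10] -> [10, 17]
  Merge [10, 13] + [10, 17] -> [10, 10, 13, 17]


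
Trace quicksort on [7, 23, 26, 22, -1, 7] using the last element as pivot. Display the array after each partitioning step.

Partition 1: pivot=7 at index 2 -> [7, -1, 7, 22, 23, 26]
Partition 2: pivot=-1 at index 0 -> [-1, 7, 7, 22, 23, 26]
Partition 3: pivot=26 at index 5 -> [-1, 7, 7, 22, 23, 26]
Partition 4: pivot=23 at index 4 -> [-1, 7, 7, 22, 23, 26]


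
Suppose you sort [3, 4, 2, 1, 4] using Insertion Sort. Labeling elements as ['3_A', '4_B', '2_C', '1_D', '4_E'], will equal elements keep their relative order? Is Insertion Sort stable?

Trace Insertion Sort on the labeled array (the key is the number; the letter only tracks identity):
  Insert 4_B at index 1: [3_A, 4_B, 2_C, 1_D, 4_E]
  Insert 2_C at index 0: [2_C, 3_A, 4_B, 1_D, 4_E]
  Insert 1_D at index 0: [1_D, 2_C, 3_A, 4_B, 4_E]
  Insert 4_E at index 4: [1_D, 2_C, 3_A, 4_B, 4_E]
Final order: [1_D, 2_C, 3_A, 4_B, 4_E]
Equal keys:
  value 4: originally 4_B, 4_E; after sorting 4_B, 4_E -> order preserved
All equal keys kept their original relative order. Insertion Sort is stable: elements are shifted only while they are strictly greater than the key, so a key is inserted after any equal elements already placed.
Answer: Stable


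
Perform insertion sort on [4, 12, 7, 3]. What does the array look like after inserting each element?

First element 4 is already 'sorted'
Insert 12: shifted 0 elements -> [4, 12, 7, 3]
Insert 7: shifted 1 elements -> [4, 7, 12, 3]
Insert 3: shifted 3 elements -> [3, 4, 7, 12]


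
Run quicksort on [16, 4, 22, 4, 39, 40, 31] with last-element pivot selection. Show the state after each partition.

Partition 1: pivot=31 at index 4 -> [16, 4, 22, 4, 31, 40, 39]
Partition 2: pivot=4 at index 1 -> [4, 4, 22, 16, 31, 40, 39]
Partition 3: pivot=16 at index 2 -> [4, 4, 16, 22, 31, 40, 39]
Partition 4: pivot=39 at index 5 -> [4, 4, 16, 22, 31, 39, 40]


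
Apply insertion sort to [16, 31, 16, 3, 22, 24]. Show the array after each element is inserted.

First element 16 is already 'sorted'
Insert 31: shifted 0 elements -> [16, 31, 16, 3, 22, 24]
Insert 16: shifted 1 elements -> [16, 16, 31, 3, 22, 24]
Insert 3: shifted 3 elements -> [3, 16, 16, 31, 22, 24]
Insert 22: shifted 1 elements -> [3, 16, 16, 22, 31, 24]
Insert 24: shifted 1 elements -> [3, 16, 16, 22, 24, 31]


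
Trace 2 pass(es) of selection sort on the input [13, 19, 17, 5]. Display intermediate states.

Pass 1: Select minimum 5 at index 3, swap -> [5, 19, 17, 13]
Pass 2: Select minimum 13 at index 3, swap -> [5, 13, 17, 19]


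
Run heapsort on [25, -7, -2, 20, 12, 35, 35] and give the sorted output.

Build heap: [35, 20, 35, -7, 12, -2, 25]
Extract 35: [35, 20, 25, -7, 12, -2, 35]
Extract 35: [25, 20, -2, -7, 12, 35, 35]
Extract 25: [20, 12, -2, -7, 25, 35, 35]
Extract 20: [12, -7, -2, 20, 25, 35, 35]
Extract 12: [-2, -7, 12, 20, 25, 35, 35]
Extract -2: [-7, -2, 12, 20, 25, 35, 35]


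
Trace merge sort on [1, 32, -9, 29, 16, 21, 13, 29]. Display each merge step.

Divide and conquer:
  Merge [1] + [32] -> [1, 32]
  Merge [-9] + [29] -> [-9, 29]
  Merge [1, 32] + [-9, 29] -> [-9, 1, 29, 32]
  Merge [16] + [21] -> [16, 21]
  Merge [13] + [29] -> [13, 29]
  Merge [16, 21] + [13, 29] -> [13, 16, 21, 29]
  Merge [-9, 1, 29, 32] + [13, 16, 21, 29] -> [-9, 1, 13, 16, 21, 29, 29, 32]


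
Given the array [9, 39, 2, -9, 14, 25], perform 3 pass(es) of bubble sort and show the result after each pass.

After pass 1: [9, 2, -9, 14, 25, 39] (4 swaps)
After pass 2: [2, -9, 9, 14, 25, 39] (2 swaps)
After pass 3: [-9, 2, 9, 14, 25, 39] (1 swaps)
Total swaps: 7


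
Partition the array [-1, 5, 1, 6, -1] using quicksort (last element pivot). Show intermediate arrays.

Partition 1: pivot=-1 at index 1 -> [-1, -1, 1, 6, 5]
Partition 2: pivot=5 at index 3 -> [-1, -1, 1, 5, 6]


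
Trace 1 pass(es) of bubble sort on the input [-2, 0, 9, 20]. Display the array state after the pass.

After pass 1: [-2, 0, 9, 20] (0 swaps)
Total swaps: 0


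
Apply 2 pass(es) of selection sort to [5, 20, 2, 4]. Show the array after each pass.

Pass 1: Select minimum 2 at index 2, swap -> [2, 20, 5, 4]
Pass 2: Select minimum 4 at index 3, swap -> [2, 4, 5, 20]


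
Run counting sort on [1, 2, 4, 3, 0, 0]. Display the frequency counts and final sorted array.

Count array: [2, 1, 1, 1, 1]
(count[i] = number of elements equal to i)
Cumulative count: [2, 3, 4, 5, 6]
Sorted: [0, 0, 1, 2, 3, 4]


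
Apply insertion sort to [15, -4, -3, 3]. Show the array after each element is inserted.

First element 15 is already 'sorted'
Insert -4: shifted 1 elements -> [-4, 15, -3, 3]
Insert -3: shifted 1 elements -> [-4, -3, 15, 3]
Insert 3: shifted 1 elements -> [-4, -3, 3, 15]


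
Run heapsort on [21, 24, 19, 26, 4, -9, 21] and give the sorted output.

Build heap: [26, 24, 21, 21, 4, -9, 19]
Extract 26: [24, 21, 21, 19, 4, -9, 26]
Extract 24: [21, 19, 21, -9, 4, 24, 26]
Extract 21: [21, 19, 4, -9, 21, 24, 26]
Extract 21: [19, -9, 4, 21, 21, 24, 26]
Extract 19: [4, -9, 19, 21, 21, 24, 26]
Extract 4: [-9, 4, 19, 21, 21, 24, 26]


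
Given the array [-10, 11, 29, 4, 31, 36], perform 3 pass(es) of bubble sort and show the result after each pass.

After pass 1: [-10, 11, 4, 29, 31, 36] (1 swaps)
After pass 2: [-10, 4, 11, 29, 31, 36] (1 swaps)
After pass 3: [-10, 4, 11, 29, 31, 36] (0 swaps)
Total swaps: 2


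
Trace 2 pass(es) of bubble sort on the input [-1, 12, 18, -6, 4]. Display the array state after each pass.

After pass 1: [-1, 12, -6, 4, 18] (2 swaps)
After pass 2: [-1, -6, 4, 12, 18] (2 swaps)
Total swaps: 4


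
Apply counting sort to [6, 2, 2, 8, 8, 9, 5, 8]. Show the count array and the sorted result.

Count array: [0, 0, 2, 0, 0, 1, 1, 0, 3, 1]
(count[i] = number of elements equal to i)
Cumulative count: [0, 0, 2, 2, 2, 3, 4, 4, 7, 8]
Sorted: [2, 2, 5, 6, 8, 8, 8, 9]


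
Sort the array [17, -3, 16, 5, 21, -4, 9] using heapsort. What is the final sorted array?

Build heap: [21, 17, 16, 5, -3, -4, 9]
Extract 21: [17, 9, 16, 5, -3, -4, 21]
Extract 17: [16, 9, -4, 5, -3, 17, 21]
Extract 16: [9, 5, -4, -3, 16, 17, 21]
Extract 9: [5, -3, -4, 9, 16, 17, 21]
Extract 5: [-3, -4, 5, 9, 16, 17, 21]
Extract -3: [-4, -3, 5, 9, 16, 17, 21]


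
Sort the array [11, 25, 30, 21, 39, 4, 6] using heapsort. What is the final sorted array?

Build heap: [39, 25, 30, 21, 11, 4, 6]
Extract 39: [30, 25, 6, 21, 11, 4, 39]
Extract 30: [25, 21, 6, 4, 11, 30, 39]
Extract 25: [21, 11, 6, 4, 25, 30, 39]
Extract 21: [11, 4, 6, 21, 25, 30, 39]
Extract 11: [6, 4, 11, 21, 25, 30, 39]
Extract 6: [4, 6, 11, 21, 25, 30, 39]


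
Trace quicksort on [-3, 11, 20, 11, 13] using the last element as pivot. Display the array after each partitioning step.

Partition 1: pivot=13 at index 3 -> [-3, 11, 11, 13, 20]
Partition 2: pivot=11 at index 2 -> [-3, 11, 11, 13, 20]
Partition 3: pivot=11 at index 1 -> [-3, 11, 11, 13, 20]


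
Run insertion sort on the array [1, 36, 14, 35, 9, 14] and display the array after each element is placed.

First element 1 is already 'sorted'
Insert 36: shifted 0 elements -> [1, 36, 14, 35, 9, 14]
Insert 14: shifted 1 elements -> [1, 14, 36, 35, 9, 14]
Insert 35: shifted 1 elements -> [1, 14, 35, 36, 9, 14]
Insert 9: shifted 3 elements -> [1, 9, 14, 35, 36, 14]
Insert 14: shifted 2 elements -> [1, 9, 14, 14, 35, 36]


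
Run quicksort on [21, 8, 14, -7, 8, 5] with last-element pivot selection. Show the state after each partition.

Partition 1: pivot=5 at index 1 -> [-7, 5, 14, 21, 8, 8]
Partition 2: pivot=8 at index 3 -> [-7, 5, 8, 8, 14, 21]
Partition 3: pivot=21 at index 5 -> [-7, 5, 8, 8, 14, 21]


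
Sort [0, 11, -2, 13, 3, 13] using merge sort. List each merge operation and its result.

Divide and conquer:
  Merge [11] + [-2] -> [-2, 11]
  Merge [0] + [-2, 11] -> [-2, 0, 11]
  Merge [3] + [13] -> [3, 13]
  Merge [13] + [3, 13] -> [3, 13, 13]
  Merge [-2, 0, 11] + [3, 13, 13] -> [-2, 0, 3, 11, 13, 13]


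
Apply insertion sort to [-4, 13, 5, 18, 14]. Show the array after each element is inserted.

First element -4 is already 'sorted'
Insert 13: shifted 0 elements -> [-4, 13, 5, 18, 14]
Insert 5: shifted 1 elements -> [-4, 5, 13, 18, 14]
Insert 18: shifted 0 elements -> [-4, 5, 13, 18, 14]
Insert 14: shifted 1 elements -> [-4, 5, 13, 14, 18]


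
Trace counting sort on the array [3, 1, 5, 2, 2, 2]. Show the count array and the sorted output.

Count array: [0, 1, 3, 1, 0, 1]
(count[i] = number of elements equal to i)
Cumulative count: [0, 1, 4, 5, 5, 6]
Sorted: [1, 2, 2, 2, 3, 5]


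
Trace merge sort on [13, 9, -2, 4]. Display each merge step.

Divide and conquer:
  Merge [13] + [9] -> [9, 13]
  Merge [-2] + [4] -> [-2, 4]
  Merge [9, 13] + [-2, 4] -> [-2, 4, 9, 13]


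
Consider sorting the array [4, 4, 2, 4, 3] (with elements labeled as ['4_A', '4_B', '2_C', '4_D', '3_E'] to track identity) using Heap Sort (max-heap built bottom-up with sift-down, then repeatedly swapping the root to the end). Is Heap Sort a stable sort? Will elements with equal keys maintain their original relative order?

Trace Heap Sort on the labeled array (the key is the number; the letter only tracks identity):
  Build max-heap: [4_A, 4_B, 2_C, 4_D, 3_E]
  Swap root 4_A to index 4, re-heapify first 4 -> [4_B, 4_D, 2_C, 3_E, 4_A]
  Swap root 4_B to index 3, re-heapify first 3 -> [4_D, 3_E, 2_C, 4_B, 4_A]
  Swap root 4_D to index 2, re-heapify first 2 -> [3_E, 2_C, 4_D, 4_B, 4_A]
  Swap root 3_E to index 1, re-heapify first 1 -> [2_C, 3_E, 4_D, 4_B, 4_A]
Final order: [2_C, 3_E, 4_D, 4_B, 4_A]
Equal keys:
  value 4: originally 4_A, 4_B, 4_D; after sorting 4_D, 4_B, 4_A -> order changed
Equal keys were reordered, so Heap Sort is not stable: heap construction and root-to-end swaps move elements without regard to the original order of equal keys. (One such input is enough; an unstable sort may happen to preserve order on other inputs, but it gives no guarantee.)
Answer: Not stable
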